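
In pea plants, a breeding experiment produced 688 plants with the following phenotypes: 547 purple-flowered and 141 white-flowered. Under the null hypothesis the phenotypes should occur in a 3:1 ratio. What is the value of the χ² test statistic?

7.450

Expected counts for N = 688 under a 3:1 ratio (total parts = 4):
  purple-flowered: 688 × 3/4 = 516
  white-flowered: 688 × 1/4 = 172
χ² = Σ (O − E)² / E
  purple-flowered: (547 − 516)² / 516 = 1.8624
  white-flowered: (141 − 172)² / 172 = 5.5872
χ² = 1.8624 + 5.5872 = 7.4496 ≈ 7.450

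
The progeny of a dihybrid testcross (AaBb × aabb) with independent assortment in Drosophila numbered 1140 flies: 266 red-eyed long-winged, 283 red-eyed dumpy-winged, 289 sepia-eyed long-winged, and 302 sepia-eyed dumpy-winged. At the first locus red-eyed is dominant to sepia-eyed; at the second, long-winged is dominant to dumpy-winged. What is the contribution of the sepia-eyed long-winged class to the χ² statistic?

A dihybrid testcross with independent assortment gives a 1:1:1:1 ratio.
Under the 1:1:1:1 hypothesis (Σ ratio = 4, N = 1140):
  red-eyed long-winged: 1140 × 1/4 = 285
  red-eyed dumpy-winged: 1140 × 1/4 = 285
  sepia-eyed long-winged: 1140 × 1/4 = 285
  sepia-eyed dumpy-winged: 1140 × 1/4 = 285
Contribution of sepia-eyed long-winged: (289 − 285)² / 285 = 0.0561

0.056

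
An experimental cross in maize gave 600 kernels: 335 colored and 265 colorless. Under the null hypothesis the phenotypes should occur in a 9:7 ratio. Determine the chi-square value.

The 9:7 ratio has 16 parts, so with N = 600 the expected counts are:
  colored: 600 × 9/16 = 337.5
  colorless: 600 × 7/16 = 262.5
χ² = Σ (O − E)² / E
  colored: (335 − 337.5)² / 337.5 = 0.0185
  colorless: (265 − 262.5)² / 262.5 = 0.0238
χ² = 0.0185 + 0.0238 = 0.0423 ≈ 0.042

0.042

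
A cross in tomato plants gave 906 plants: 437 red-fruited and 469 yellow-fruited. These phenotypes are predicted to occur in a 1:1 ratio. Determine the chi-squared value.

1.130

Under the 1:1 hypothesis (Σ ratio = 2, N = 906):
  red-fruited: 906 × 1/2 = 453
  yellow-fruited: 906 × 1/2 = 453
χ² = Σ (O − E)² / E
  red-fruited: (437 − 453)² / 453 = 0.5651
  yellow-fruited: (469 − 453)² / 453 = 0.5651
χ² = 0.5651 + 0.5651 = 1.1302 ≈ 1.130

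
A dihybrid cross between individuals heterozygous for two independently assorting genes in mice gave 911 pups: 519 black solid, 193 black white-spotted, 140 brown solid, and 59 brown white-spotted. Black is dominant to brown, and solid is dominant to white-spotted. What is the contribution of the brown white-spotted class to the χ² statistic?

A dihybrid F₂ with independent assortment and complete dominance at both loci gives a 9:3:3:1 phenotypic ratio.
Under the 9:3:3:1 hypothesis (Σ ratio = 16, N = 911):
  black solid: 911 × 9/16 = 512.4375
  black white-spotted: 911 × 3/16 = 170.8125
  brown solid: 911 × 3/16 = 170.8125
  brown white-spotted: 911 × 1/16 = 56.9375
Contribution of brown white-spotted: (59 − 56.9375)² / 56.9375 = 0.0747

0.075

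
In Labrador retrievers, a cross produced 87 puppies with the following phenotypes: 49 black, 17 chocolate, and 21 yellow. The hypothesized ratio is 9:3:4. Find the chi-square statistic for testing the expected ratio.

0.055

Expected counts for N = 87 under a 9:3:4 ratio (total parts = 16):
  black: 87 × 9/16 = 48.9375
  chocolate: 87 × 3/16 = 16.3125
  yellow: 87 × 4/16 = 21.75
χ² = Σ (O − E)² / E
  black: (49 − 48.9375)² / 48.9375 = 0.0001
  chocolate: (17 − 16.3125)² / 16.3125 = 0.0290
  yellow: (21 − 21.75)² / 21.75 = 0.0259
χ² = 0.0001 + 0.0290 + 0.0259 = 0.055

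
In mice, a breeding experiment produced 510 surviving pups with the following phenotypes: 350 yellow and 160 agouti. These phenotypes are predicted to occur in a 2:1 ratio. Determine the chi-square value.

0.882

The 2:1 ratio has 3 parts, so with N = 510 the expected counts are:
  yellow: 510 × 2/3 = 340
  agouti: 510 × 1/3 = 170
χ² = Σ (O − E)² / E
  yellow: (350 − 340)² / 340 = 0.2941
  agouti: (160 − 170)² / 170 = 0.5882
χ² = 0.2941 + 0.5882 = 0.8823 ≈ 0.882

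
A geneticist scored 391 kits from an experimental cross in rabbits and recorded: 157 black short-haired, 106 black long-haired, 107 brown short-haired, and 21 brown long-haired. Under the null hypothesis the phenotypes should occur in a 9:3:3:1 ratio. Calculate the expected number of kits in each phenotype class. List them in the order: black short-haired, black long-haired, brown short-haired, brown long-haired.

Under the 9:3:3:1 hypothesis (Σ ratio = 16, N = 391):
  black short-haired: 391 × 9/16 = 219.9375
  black long-haired: 391 × 3/16 = 73.3125
  brown short-haired: 391 × 3/16 = 73.3125
  brown long-haired: 391 × 1/16 = 24.4375

219.9375, 73.3125, 73.3125, 24.4375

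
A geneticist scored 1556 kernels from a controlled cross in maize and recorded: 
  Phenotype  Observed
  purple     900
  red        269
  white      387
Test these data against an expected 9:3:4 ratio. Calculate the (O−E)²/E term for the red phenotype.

The 9:3:4 ratio has 16 parts, so with N = 1556 the expected counts are:
  purple: 1556 × 9/16 = 875.25
  red: 1556 × 3/16 = 291.75
  white: 1556 × 4/16 = 389
Contribution of red: (269 − 291.75)² / 291.75 = 1.7740

1.774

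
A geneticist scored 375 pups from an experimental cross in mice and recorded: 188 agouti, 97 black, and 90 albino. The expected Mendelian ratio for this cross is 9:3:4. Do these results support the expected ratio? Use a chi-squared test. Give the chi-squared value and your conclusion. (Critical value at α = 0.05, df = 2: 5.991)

12.774; not consistent

Expected counts for N = 375 under a 9:3:4 ratio (total parts = 16):
  agouti: 375 × 9/16 = 210.9375
  black: 375 × 3/16 = 70.3125
  albino: 375 × 4/16 = 93.75
χ² = Σ (O − E)² / E
  agouti: (188 − 210.9375)² / 210.9375 = 2.4942
  black: (97 − 70.3125)² / 70.3125 = 10.1294
  albino: (90 − 93.75)² / 93.75 = 0.1500
χ² = 2.4942 + 10.1294 + 0.1500 = 12.7736 ≈ 12.774
Degrees of freedom = 3 − 1 = 2; critical value at α = 0.05 is 5.991.
Since 12.774 > 5.991, we reject the null hypothesis — the data do not fit the 9:3:4 ratio.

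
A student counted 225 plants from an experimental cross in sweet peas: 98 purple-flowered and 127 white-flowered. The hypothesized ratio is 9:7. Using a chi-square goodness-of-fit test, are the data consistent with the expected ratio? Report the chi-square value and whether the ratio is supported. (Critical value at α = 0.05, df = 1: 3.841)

Under the 9:7 hypothesis (Σ ratio = 16, N = 225):
  purple-flowered: 225 × 9/16 = 126.5625
  white-flowered: 225 × 7/16 = 98.4375
χ² = Σ (O − E)² / E
  purple-flowered: (98 − 126.5625)² / 126.5625 = 6.4460
  white-flowered: (127 − 98.4375)² / 98.4375 = 8.2877
χ² = 6.4460 + 8.2877 = 14.7337 ≈ 14.734
Degrees of freedom = 2 − 1 = 1; critical value at α = 0.05 is 3.841.
Since 14.734 > 3.841, we reject the null hypothesis — the data do not fit the 9:7 ratio.

14.734; not consistent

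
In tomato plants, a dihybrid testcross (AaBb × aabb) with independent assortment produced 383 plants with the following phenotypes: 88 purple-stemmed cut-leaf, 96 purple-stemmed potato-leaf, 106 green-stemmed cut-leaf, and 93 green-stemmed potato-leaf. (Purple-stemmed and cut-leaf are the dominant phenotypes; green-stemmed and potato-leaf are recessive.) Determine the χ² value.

A dihybrid testcross with independent assortment gives a 1:1:1:1 ratio.
Expected counts for N = 383 under a 1:1:1:1 ratio (total parts = 4):
  purple-stemmed cut-leaf: 383 × 1/4 = 95.75
  purple-stemmed potato-leaf: 383 × 1/4 = 95.75
  green-stemmed cut-leaf: 383 × 1/4 = 95.75
  green-stemmed potato-leaf: 383 × 1/4 = 95.75
χ² = Σ (O − E)² / E
  purple-stemmed cut-leaf: (88 − 95.75)² / 95.75 = 0.6273
  purple-stemmed potato-leaf: (96 − 95.75)² / 95.75 = 0.0007
  green-stemmed cut-leaf: (106 − 95.75)² / 95.75 = 1.0973
  green-stemmed potato-leaf: (93 − 95.75)² / 95.75 = 0.0790
χ² = 0.6273 + 0.0007 + 1.0973 + 0.0790 = 1.8043 ≈ 1.804

1.804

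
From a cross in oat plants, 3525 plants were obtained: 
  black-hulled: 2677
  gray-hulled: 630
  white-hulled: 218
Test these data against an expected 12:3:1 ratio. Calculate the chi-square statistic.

Under the 12:3:1 hypothesis (Σ ratio = 16, N = 3525):
  black-hulled: 3525 × 12/16 = 2643.75
  gray-hulled: 3525 × 3/16 = 660.9375
  white-hulled: 3525 × 1/16 = 220.3125
χ² = Σ (O − E)² / E
  black-hulled: (2677 − 2643.75)² / 2643.75 = 0.4182
  gray-hulled: (630 − 660.9375)² / 660.9375 = 1.4481
  white-hulled: (218 − 220.3125)² / 220.3125 = 0.0243
χ² = 0.4182 + 1.4481 + 0.0243 = 1.8906 ≈ 1.891

1.891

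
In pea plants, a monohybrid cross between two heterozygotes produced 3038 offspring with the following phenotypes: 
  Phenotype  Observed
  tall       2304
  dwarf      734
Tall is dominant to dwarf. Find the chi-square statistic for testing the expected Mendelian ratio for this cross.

1.142

For a monohybrid cross between heterozygotes with complete dominance, the expected phenotypic ratio is 3:1.
The 3:1 ratio has 4 parts, so with N = 3038 the expected counts are:
  tall: 3038 × 3/4 = 2278.5
  dwarf: 3038 × 1/4 = 759.5
χ² = Σ (O − E)² / E
  tall: (2304 − 2278.5)² / 2278.5 = 0.2854
  dwarf: (734 − 759.5)² / 759.5 = 0.8562
χ² = 0.2854 + 0.8562 = 1.1416 ≈ 1.142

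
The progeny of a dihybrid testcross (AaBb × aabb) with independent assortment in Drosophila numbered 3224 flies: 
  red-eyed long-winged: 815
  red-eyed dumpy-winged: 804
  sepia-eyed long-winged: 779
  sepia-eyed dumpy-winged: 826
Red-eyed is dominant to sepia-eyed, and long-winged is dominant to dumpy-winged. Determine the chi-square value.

A dihybrid testcross with independent assortment gives a 1:1:1:1 ratio.
Total ratio parts = 4. Expected numbers out of 3224:
  red-eyed long-winged: 3224 × 1/4 = 806
  red-eyed dumpy-winged: 3224 × 1/4 = 806
  sepia-eyed long-winged: 3224 × 1/4 = 806
  sepia-eyed dumpy-winged: 3224 × 1/4 = 806
χ² = Σ (O − E)² / E
  red-eyed long-winged: (815 − 806)² / 806 = 0.1005
  red-eyed dumpy-winged: (804 − 806)² / 806 = 0.0050
  sepia-eyed long-winged: (779 − 806)² / 806 = 0.9045
  sepia-eyed dumpy-winged: (826 − 806)² / 806 = 0.4963
χ² = 0.1005 + 0.0050 + 0.9045 + 0.4963 = 1.5063 ≈ 1.506

1.506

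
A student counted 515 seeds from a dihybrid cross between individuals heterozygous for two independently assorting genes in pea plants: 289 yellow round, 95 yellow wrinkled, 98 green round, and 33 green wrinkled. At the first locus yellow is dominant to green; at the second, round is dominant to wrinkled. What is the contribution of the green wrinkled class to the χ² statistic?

0.021

A dihybrid F₂ with independent assortment and complete dominance at both loci gives a 9:3:3:1 phenotypic ratio.
Expected counts for N = 515 under a 9:3:3:1 ratio (total parts = 16):
  yellow round: 515 × 9/16 = 289.6875
  yellow wrinkled: 515 × 3/16 = 96.5625
  green round: 515 × 3/16 = 96.5625
  green wrinkled: 515 × 1/16 = 32.1875
Contribution of green wrinkled: (33 − 32.1875)² / 32.1875 = 0.0205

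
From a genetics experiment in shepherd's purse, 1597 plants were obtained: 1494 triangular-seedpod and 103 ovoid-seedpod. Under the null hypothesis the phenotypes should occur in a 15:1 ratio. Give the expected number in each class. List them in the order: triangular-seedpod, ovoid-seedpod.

Under the 15:1 hypothesis (Σ ratio = 16, N = 1597):
  triangular-seedpod: 1597 × 15/16 = 1497.1875
  ovoid-seedpod: 1597 × 1/16 = 99.8125

1497.1875, 99.8125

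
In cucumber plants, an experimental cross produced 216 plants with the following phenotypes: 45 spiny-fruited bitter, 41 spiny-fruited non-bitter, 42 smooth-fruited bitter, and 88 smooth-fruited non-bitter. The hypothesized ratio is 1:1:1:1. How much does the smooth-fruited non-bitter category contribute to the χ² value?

21.407

Total ratio parts = 4. Expected numbers out of 216:
  spiny-fruited bitter: 216 × 1/4 = 54
  spiny-fruited non-bitter: 216 × 1/4 = 54
  smooth-fruited bitter: 216 × 1/4 = 54
  smooth-fruited non-bitter: 216 × 1/4 = 54
Contribution of smooth-fruited non-bitter: (88 − 54)² / 54 = 21.4074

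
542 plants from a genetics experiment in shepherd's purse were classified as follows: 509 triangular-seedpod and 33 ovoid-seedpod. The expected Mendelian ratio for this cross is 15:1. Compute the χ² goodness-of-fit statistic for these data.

Expected counts for N = 542 under a 15:1 ratio (total parts = 16):
  triangular-seedpod: 542 × 15/16 = 508.125
  ovoid-seedpod: 542 × 1/16 = 33.875
χ² = Σ (O − E)² / E
  triangular-seedpod: (509 − 508.125)² / 508.125 = 0.0015
  ovoid-seedpod: (33 − 33.875)² / 33.875 = 0.0226
χ² = 0.0015 + 0.0226 = 0.0241 ≈ 0.024

0.024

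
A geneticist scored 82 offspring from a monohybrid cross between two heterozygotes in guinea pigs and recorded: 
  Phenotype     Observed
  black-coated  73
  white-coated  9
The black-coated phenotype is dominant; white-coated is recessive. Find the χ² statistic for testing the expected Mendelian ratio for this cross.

8.602

For a monohybrid cross between heterozygotes with complete dominance, the expected phenotypic ratio is 3:1.
Expected counts for N = 82 under a 3:1 ratio (total parts = 4):
  black-coated: 82 × 3/4 = 61.5
  white-coated: 82 × 1/4 = 20.5
χ² = Σ (O − E)² / E
  black-coated: (73 − 61.5)² / 61.5 = 2.1504
  white-coated: (9 − 20.5)² / 20.5 = 6.4512
χ² = 2.1504 + 6.4512 = 8.6016 ≈ 8.602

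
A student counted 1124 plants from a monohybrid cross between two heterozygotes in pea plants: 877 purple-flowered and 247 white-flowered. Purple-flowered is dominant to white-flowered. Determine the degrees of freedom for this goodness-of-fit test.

For a monohybrid cross between heterozygotes with complete dominance, the expected phenotypic ratio is 3:1.
A goodness-of-fit test with 2 phenotype classes has df = 2 − 1 = 1.

1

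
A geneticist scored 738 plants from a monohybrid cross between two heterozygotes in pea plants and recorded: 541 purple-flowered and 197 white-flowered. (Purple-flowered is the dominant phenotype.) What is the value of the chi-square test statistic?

1.129

For a monohybrid cross between heterozygotes with complete dominance, the expected phenotypic ratio is 3:1.
Total ratio parts = 4. Expected numbers out of 738:
  purple-flowered: 738 × 3/4 = 553.5
  white-flowered: 738 × 1/4 = 184.5
χ² = Σ (O − E)² / E
  purple-flowered: (541 − 553.5)² / 553.5 = 0.2823
  white-flowered: (197 − 184.5)² / 184.5 = 0.8469
χ² = 0.2823 + 0.8469 = 1.1292 ≈ 1.129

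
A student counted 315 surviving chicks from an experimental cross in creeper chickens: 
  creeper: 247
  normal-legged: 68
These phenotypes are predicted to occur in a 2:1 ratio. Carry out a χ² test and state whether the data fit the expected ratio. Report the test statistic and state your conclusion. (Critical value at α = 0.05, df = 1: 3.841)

19.557; not consistent

Expected counts for N = 315 under a 2:1 ratio (total parts = 3):
  creeper: 315 × 2/3 = 210
  normal-legged: 315 × 1/3 = 105
χ² = Σ (O − E)² / E
  creeper: (247 − 210)² / 210 = 6.5190
  normal-legged: (68 − 105)² / 105 = 13.0381
χ² = 6.5190 + 13.0381 = 19.5571 ≈ 19.557
Degrees of freedom = 2 − 1 = 1; critical value at α = 0.05 is 3.841.
Since 19.557 > 3.841, we reject the null hypothesis — the data do not fit the 2:1 ratio.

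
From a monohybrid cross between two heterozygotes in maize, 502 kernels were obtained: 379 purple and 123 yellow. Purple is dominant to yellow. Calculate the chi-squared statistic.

0.066

For a monohybrid cross between heterozygotes with complete dominance, the expected phenotypic ratio is 3:1.
Expected counts for N = 502 under a 3:1 ratio (total parts = 4):
  purple: 502 × 3/4 = 376.5
  yellow: 502 × 1/4 = 125.5
χ² = Σ (O − E)² / E
  purple: (379 − 376.5)² / 376.5 = 0.0166
  yellow: (123 − 125.5)² / 125.5 = 0.0498
χ² = 0.0166 + 0.0498 = 0.0664 ≈ 0.066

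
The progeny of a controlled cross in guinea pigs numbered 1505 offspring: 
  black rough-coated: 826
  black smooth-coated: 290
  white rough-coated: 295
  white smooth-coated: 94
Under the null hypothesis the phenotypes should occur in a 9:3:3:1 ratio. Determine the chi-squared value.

Under the 9:3:3:1 hypothesis (Σ ratio = 16, N = 1505):
  black rough-coated: 1505 × 9/16 = 846.5625
  black smooth-coated: 1505 × 3/16 = 282.1875
  white rough-coated: 1505 × 3/16 = 282.1875
  white smooth-coated: 1505 × 1/16 = 94.0625
χ² = Σ (O − E)² / E
  black rough-coated: (826 − 846.5625)² / 846.5625 = 0.4995
  black smooth-coated: (290 − 282.1875)² / 282.1875 = 0.2163
  white rough-coated: (295 − 282.1875)² / 282.1875 = 0.5817
  white smooth-coated: (94 − 94.0625)² / 94.0625 = 0.0000
χ² = 0.4995 + 0.2163 + 0.5817 + 0.0000 = 1.2975 ≈ 1.298

1.298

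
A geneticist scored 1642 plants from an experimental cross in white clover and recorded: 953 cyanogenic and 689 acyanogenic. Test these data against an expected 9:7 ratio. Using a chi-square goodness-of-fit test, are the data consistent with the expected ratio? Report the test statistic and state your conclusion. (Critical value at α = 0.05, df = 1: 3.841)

2.135; consistent

Total ratio parts = 16. Expected numbers out of 1642:
  cyanogenic: 1642 × 9/16 = 923.625
  acyanogenic: 1642 × 7/16 = 718.375
χ² = Σ (O − E)² / E
  cyanogenic: (953 − 923.625)² / 923.625 = 0.9342
  acyanogenic: (689 − 718.375)² / 718.375 = 1.2012
χ² = 0.9342 + 1.2012 = 2.1354 ≈ 2.135
Degrees of freedom = 2 − 1 = 1; critical value at α = 0.05 is 3.841.
Since 2.135 < 3.841, we fail to reject the null hypothesis — the data are consistent with the 9:7 ratio.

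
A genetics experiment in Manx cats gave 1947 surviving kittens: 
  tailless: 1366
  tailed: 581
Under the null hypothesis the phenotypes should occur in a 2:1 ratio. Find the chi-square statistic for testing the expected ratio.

10.687

Under the 2:1 hypothesis (Σ ratio = 3, N = 1947):
  tailless: 1947 × 2/3 = 1298
  tailed: 1947 × 1/3 = 649
χ² = Σ (O − E)² / E
  tailless: (1366 − 1298)² / 1298 = 3.5624
  tailed: (581 − 649)² / 649 = 7.1248
χ² = 3.5624 + 7.1248 = 10.6872 ≈ 10.687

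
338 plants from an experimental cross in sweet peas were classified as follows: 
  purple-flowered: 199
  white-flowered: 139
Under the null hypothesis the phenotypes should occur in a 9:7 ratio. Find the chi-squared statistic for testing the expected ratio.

The 9:7 ratio has 16 parts, so with N = 338 the expected counts are:
  purple-flowered: 338 × 9/16 = 190.125
  white-flowered: 338 × 7/16 = 147.875
χ² = Σ (O − E)² / E
  purple-flowered: (199 − 190.125)² / 190.125 = 0.4143
  white-flowered: (139 − 147.875)² / 147.875 = 0.5327
χ² = 0.4143 + 0.5327 = 0.947

0.947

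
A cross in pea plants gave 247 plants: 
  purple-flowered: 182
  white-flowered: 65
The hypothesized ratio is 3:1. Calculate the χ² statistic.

Expected counts for N = 247 under a 3:1 ratio (total parts = 4):
  purple-flowered: 247 × 3/4 = 185.25
  white-flowered: 247 × 1/4 = 61.75
χ² = Σ (O − E)² / E
  purple-flowered: (182 − 185.25)² / 185.25 = 0.0570
  white-flowered: (65 − 61.75)² / 61.75 = 0.1711
χ² = 0.0570 + 0.1711 = 0.2281 ≈ 0.228

0.228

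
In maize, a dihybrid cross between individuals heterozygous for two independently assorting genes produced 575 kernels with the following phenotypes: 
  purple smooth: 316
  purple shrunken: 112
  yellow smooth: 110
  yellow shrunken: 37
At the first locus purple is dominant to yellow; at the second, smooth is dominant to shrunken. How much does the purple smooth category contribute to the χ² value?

0.171

A dihybrid F₂ with independent assortment and complete dominance at both loci gives a 9:3:3:1 phenotypic ratio.
Under the 9:3:3:1 hypothesis (Σ ratio = 16, N = 575):
  purple smooth: 575 × 9/16 = 323.4375
  purple shrunken: 575 × 3/16 = 107.8125
  yellow smooth: 575 × 3/16 = 107.8125
  yellow shrunken: 575 × 1/16 = 35.9375
Contribution of purple smooth: (316 − 323.4375)² / 323.4375 = 0.1710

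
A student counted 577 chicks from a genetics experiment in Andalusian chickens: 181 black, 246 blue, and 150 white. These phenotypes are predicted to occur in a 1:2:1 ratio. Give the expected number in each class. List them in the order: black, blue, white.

Expected counts for N = 577 under a 1:2:1 ratio (total parts = 4):
  black: 577 × 1/4 = 144.25
  blue: 577 × 2/4 = 288.5
  white: 577 × 1/4 = 144.25

144.25, 288.5, 144.25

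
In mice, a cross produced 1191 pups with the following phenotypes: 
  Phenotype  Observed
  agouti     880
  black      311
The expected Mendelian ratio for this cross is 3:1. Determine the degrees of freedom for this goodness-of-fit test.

A goodness-of-fit test with 2 phenotype classes has df = 2 − 1 = 1.

1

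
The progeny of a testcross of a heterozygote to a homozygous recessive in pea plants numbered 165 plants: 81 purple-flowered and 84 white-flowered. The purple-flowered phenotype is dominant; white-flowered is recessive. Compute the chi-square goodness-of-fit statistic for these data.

A testcross of a heterozygote (Aa × aa) gives a 1:1 phenotypic ratio.
Under the 1:1 hypothesis (Σ ratio = 2, N = 165):
  purple-flowered: 165 × 1/2 = 82.5
  white-flowered: 165 × 1/2 = 82.5
χ² = Σ (O − E)² / E
  purple-flowered: (81 − 82.5)² / 82.5 = 0.0273
  white-flowered: (84 − 82.5)² / 82.5 = 0.0273
χ² = 0.0273 + 0.0273 = 0.0546 ≈ 0.055

0.055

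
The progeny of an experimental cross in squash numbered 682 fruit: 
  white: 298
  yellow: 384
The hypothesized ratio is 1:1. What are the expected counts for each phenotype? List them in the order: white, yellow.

The 1:1 ratio has 2 parts, so with N = 682 the expected counts are:
  white: 682 × 1/2 = 341
  yellow: 682 × 1/2 = 341

341, 341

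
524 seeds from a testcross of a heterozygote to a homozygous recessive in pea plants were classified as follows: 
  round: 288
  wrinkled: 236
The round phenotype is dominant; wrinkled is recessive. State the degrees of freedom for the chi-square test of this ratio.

A testcross of a heterozygote (Aa × aa) gives a 1:1 phenotypic ratio.
A goodness-of-fit test with 2 phenotype classes has df = 2 − 1 = 1.

1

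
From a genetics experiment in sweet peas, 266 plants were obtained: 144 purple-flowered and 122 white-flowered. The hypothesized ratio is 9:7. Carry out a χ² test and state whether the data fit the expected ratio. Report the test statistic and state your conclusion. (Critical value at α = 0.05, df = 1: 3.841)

0.483; consistent

Expected counts for N = 266 under a 9:7 ratio (total parts = 16):
  purple-flowered: 266 × 9/16 = 149.625
  white-flowered: 266 × 7/16 = 116.375
χ² = Σ (O − E)² / E
  purple-flowered: (144 − 149.625)² / 149.625 = 0.2115
  white-flowered: (122 − 116.375)² / 116.375 = 0.2719
χ² = 0.2115 + 0.2719 = 0.4834 ≈ 0.483
Degrees of freedom = 2 − 1 = 1; critical value at α = 0.05 is 3.841.
Since 0.483 < 3.841, we fail to reject the null hypothesis — the data are consistent with the 9:7 ratio.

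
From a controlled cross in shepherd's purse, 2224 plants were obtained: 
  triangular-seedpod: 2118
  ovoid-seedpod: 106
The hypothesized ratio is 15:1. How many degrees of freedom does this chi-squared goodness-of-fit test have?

A goodness-of-fit test with 2 phenotype classes has df = 2 − 1 = 1.

1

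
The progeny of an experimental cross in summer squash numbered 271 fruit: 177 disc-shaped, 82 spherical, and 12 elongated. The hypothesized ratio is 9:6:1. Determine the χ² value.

9.187

The 9:6:1 ratio has 16 parts, so with N = 271 the expected counts are:
  disc-shaped: 271 × 9/16 = 152.4375
  spherical: 271 × 6/16 = 101.625
  elongated: 271 × 1/16 = 16.9375
χ² = Σ (O − E)² / E
  disc-shaped: (177 − 152.4375)² / 152.4375 = 3.9578
  spherical: (82 − 101.625)² / 101.625 = 3.7898
  elongated: (12 − 16.9375)² / 16.9375 = 1.4393
χ² = 3.9578 + 3.7898 + 1.4393 = 9.1869 ≈ 9.187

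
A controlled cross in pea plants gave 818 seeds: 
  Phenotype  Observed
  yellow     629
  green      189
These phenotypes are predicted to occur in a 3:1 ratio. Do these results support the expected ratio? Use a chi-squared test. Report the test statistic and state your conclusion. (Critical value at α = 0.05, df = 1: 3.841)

1.566; consistent

Expected counts for N = 818 under a 3:1 ratio (total parts = 4):
  yellow: 818 × 3/4 = 613.5
  green: 818 × 1/4 = 204.5
χ² = Σ (O − E)² / E
  yellow: (629 − 613.5)² / 613.5 = 0.3916
  green: (189 − 204.5)² / 204.5 = 1.1748
χ² = 0.3916 + 1.1748 = 1.5664 ≈ 1.566
Degrees of freedom = 2 − 1 = 1; critical value at α = 0.05 is 3.841.
Since 1.566 < 3.841, we fail to reject the null hypothesis — the data are consistent with the 3:1 ratio.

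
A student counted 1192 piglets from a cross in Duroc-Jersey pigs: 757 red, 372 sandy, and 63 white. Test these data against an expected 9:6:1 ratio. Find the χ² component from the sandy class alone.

Total ratio parts = 16. Expected numbers out of 1192:
  red: 1192 × 9/16 = 670.5
  sandy: 1192 × 6/16 = 447
  white: 1192 × 1/16 = 74.5
Contribution of sandy: (372 − 447)² / 447 = 12.5839

12.584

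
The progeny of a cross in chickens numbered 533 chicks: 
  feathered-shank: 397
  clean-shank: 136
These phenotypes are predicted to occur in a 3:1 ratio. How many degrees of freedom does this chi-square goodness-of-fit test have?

1

A goodness-of-fit test with 2 phenotype classes has df = 2 − 1 = 1.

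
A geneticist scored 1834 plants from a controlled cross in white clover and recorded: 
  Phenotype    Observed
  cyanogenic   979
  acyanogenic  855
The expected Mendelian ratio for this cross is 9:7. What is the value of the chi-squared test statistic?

Total ratio parts = 16. Expected numbers out of 1834:
  cyanogenic: 1834 × 9/16 = 1031.625
  acyanogenic: 1834 × 7/16 = 802.375
χ² = Σ (O − E)² / E
  cyanogenic: (979 − 1031.625)² / 1031.625 = 2.6845
  acyanogenic: (855 − 802.375)² / 802.375 = 3.4515
χ² = 2.6845 + 3.4515 = 6.136

6.136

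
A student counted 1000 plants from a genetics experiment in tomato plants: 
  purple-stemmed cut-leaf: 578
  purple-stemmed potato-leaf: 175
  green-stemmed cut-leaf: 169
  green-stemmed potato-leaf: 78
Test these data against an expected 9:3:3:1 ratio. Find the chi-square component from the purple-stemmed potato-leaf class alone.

0.833

The 9:3:3:1 ratio has 16 parts, so with N = 1000 the expected counts are:
  purple-stemmed cut-leaf: 1000 × 9/16 = 562.5
  purple-stemmed potato-leaf: 1000 × 3/16 = 187.5
  green-stemmed cut-leaf: 1000 × 3/16 = 187.5
  green-stemmed potato-leaf: 1000 × 1/16 = 62.5
Contribution of purple-stemmed potato-leaf: (175 − 187.5)² / 187.5 = 0.8333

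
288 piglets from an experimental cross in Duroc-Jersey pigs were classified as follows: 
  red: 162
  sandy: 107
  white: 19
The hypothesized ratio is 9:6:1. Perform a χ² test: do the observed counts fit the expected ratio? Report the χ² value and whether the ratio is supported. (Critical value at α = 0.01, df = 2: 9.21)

0.065; consistent

The 9:6:1 ratio has 16 parts, so with N = 288 the expected counts are:
  red: 288 × 9/16 = 162
  sandy: 288 × 6/16 = 108
  white: 288 × 1/16 = 18
χ² = Σ (O − E)² / E
  red: (162 − 162)² / 162 = 0.0000
  sandy: (107 − 108)² / 108 = 0.0093
  white: (19 − 18)² / 18 = 0.0556
χ² = 0.0000 + 0.0093 + 0.0556 = 0.0649 ≈ 0.065
Degrees of freedom = 3 − 1 = 2; critical value at α = 0.01 is 9.21.
Since 0.065 < 9.21, we fail to reject the null hypothesis — the data are consistent with the 9:6:1 ratio.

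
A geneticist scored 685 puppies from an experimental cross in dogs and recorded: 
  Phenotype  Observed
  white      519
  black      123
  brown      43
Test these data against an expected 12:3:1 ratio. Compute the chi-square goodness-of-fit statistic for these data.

0.285

Under the 12:3:1 hypothesis (Σ ratio = 16, N = 685):
  white: 685 × 12/16 = 513.75
  black: 685 × 3/16 = 128.4375
  brown: 685 × 1/16 = 42.8125
χ² = Σ (O − E)² / E
  white: (519 − 513.75)² / 513.75 = 0.0536
  black: (123 − 128.4375)² / 128.4375 = 0.2302
  brown: (43 − 42.8125)² / 42.8125 = 0.0008
χ² = 0.0536 + 0.2302 + 0.0008 = 0.2846 ≈ 0.285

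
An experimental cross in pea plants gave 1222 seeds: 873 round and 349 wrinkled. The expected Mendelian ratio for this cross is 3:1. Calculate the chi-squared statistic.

8.259

Expected counts for N = 1222 under a 3:1 ratio (total parts = 4):
  round: 1222 × 3/4 = 916.5
  wrinkled: 1222 × 1/4 = 305.5
χ² = Σ (O − E)² / E
  round: (873 − 916.5)² / 916.5 = 2.0646
  wrinkled: (349 − 305.5)² / 305.5 = 6.1939
χ² = 2.0646 + 6.1939 = 8.2585 ≈ 8.259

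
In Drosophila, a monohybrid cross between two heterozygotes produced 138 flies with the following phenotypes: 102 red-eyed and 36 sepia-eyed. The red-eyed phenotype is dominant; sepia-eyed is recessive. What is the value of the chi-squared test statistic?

For a monohybrid cross between heterozygotes with complete dominance, the expected phenotypic ratio is 3:1.
The 3:1 ratio has 4 parts, so with N = 138 the expected counts are:
  red-eyed: 138 × 3/4 = 103.5
  sepia-eyed: 138 × 1/4 = 34.5
χ² = Σ (O − E)² / E
  red-eyed: (102 − 103.5)² / 103.5 = 0.0217
  sepia-eyed: (36 − 34.5)² / 34.5 = 0.0652
χ² = 0.0217 + 0.0652 = 0.0869 ≈ 0.087

0.087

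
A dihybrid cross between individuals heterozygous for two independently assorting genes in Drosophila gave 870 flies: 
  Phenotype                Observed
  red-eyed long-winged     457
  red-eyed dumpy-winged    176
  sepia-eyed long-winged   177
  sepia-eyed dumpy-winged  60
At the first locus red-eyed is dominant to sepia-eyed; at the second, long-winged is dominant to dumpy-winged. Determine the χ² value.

4.920

A dihybrid F₂ with independent assortment and complete dominance at both loci gives a 9:3:3:1 phenotypic ratio.
Expected counts for N = 870 under a 9:3:3:1 ratio (total parts = 16):
  red-eyed long-winged: 870 × 9/16 = 489.375
  red-eyed dumpy-winged: 870 × 3/16 = 163.125
  sepia-eyed long-winged: 870 × 3/16 = 163.125
  sepia-eyed dumpy-winged: 870 × 1/16 = 54.375
χ² = Σ (O − E)² / E
  red-eyed long-winged: (457 − 489.375)² / 489.375 = 2.1418
  red-eyed dumpy-winged: (176 − 163.125)² / 163.125 = 1.0162
  sepia-eyed long-winged: (177 − 163.125)² / 163.125 = 1.1802
  sepia-eyed dumpy-winged: (60 − 54.375)² / 54.375 = 0.5819
χ² = 2.1418 + 1.0162 + 1.1802 + 0.5819 = 4.9201 ≈ 4.920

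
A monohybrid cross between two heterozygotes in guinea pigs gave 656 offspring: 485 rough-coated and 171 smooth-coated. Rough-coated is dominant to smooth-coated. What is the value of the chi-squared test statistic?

For a monohybrid cross between heterozygotes with complete dominance, the expected phenotypic ratio is 3:1.
Under the 3:1 hypothesis (Σ ratio = 4, N = 656):
  rough-coated: 656 × 3/4 = 492
  smooth-coated: 656 × 1/4 = 164
χ² = Σ (O − E)² / E
  rough-coated: (485 − 492)² / 492 = 0.0996
  smooth-coated: (171 − 164)² / 164 = 0.2988
χ² = 0.0996 + 0.2988 = 0.3984 ≈ 0.398

0.398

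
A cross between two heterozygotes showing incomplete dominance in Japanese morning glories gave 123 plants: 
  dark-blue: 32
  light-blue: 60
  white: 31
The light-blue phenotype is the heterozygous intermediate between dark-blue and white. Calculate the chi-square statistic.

With incomplete dominance, a heterozygote × heterozygote cross gives a 1:2:1 phenotypic ratio.
Expected counts for N = 123 under a 1:2:1 ratio (total parts = 4):
  dark-blue: 123 × 1/4 = 30.75
  light-blue: 123 × 2/4 = 61.5
  white: 123 × 1/4 = 30.75
χ² = Σ (O − E)² / E
  dark-blue: (32 − 30.75)² / 30.75 = 0.0508
  light-blue: (60 − 61.5)² / 61.5 = 0.0366
  white: (31 − 30.75)² / 30.75 = 0.0020
χ² = 0.0508 + 0.0366 + 0.0020 = 0.0894 ≈ 0.089

0.089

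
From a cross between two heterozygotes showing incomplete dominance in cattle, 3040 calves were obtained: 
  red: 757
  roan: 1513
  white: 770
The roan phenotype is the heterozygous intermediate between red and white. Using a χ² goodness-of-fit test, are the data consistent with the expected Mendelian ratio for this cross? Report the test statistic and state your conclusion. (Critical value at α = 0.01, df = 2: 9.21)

With incomplete dominance, a heterozygote × heterozygote cross gives a 1:2:1 phenotypic ratio.
Expected counts for N = 3040 under a 1:2:1 ratio (total parts = 4):
  red: 3040 × 1/4 = 760
  roan: 3040 × 2/4 = 1520
  white: 3040 × 1/4 = 760
χ² = Σ (O − E)² / E
  red: (757 − 760)² / 760 = 0.0118
  roan: (1513 − 1520)² / 1520 = 0.0322
  white: (770 − 760)² / 760 = 0.1316
χ² = 0.0118 + 0.0322 + 0.1316 = 0.1756 ≈ 0.176
Degrees of freedom = 3 − 1 = 2; critical value at α = 0.01 is 9.21.
Since 0.176 < 9.21, we fail to reject the null hypothesis — the data are consistent with the 1:2:1 ratio.

0.176; consistent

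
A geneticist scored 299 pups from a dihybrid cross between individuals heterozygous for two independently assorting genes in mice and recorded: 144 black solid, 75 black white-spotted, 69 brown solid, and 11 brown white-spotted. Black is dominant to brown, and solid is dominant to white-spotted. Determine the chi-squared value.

16.023

A dihybrid F₂ with independent assortment and complete dominance at both loci gives a 9:3:3:1 phenotypic ratio.
The 9:3:3:1 ratio has 16 parts, so with N = 299 the expected counts are:
  black solid: 299 × 9/16 = 168.1875
  black white-spotted: 299 × 3/16 = 56.0625
  brown solid: 299 × 3/16 = 56.0625
  brown white-spotted: 299 × 1/16 = 18.6875
χ² = Σ (O − E)² / E
  black solid: (144 − 168.1875)² / 168.1875 = 3.4785
  black white-spotted: (75 − 56.0625)² / 56.0625 = 6.3969
  brown solid: (69 − 56.0625)² / 56.0625 = 2.9856
  brown white-spotted: (11 − 18.6875)² / 18.6875 = 3.1624
χ² = 3.4785 + 6.3969 + 2.9856 + 3.1624 = 16.0234 ≈ 16.023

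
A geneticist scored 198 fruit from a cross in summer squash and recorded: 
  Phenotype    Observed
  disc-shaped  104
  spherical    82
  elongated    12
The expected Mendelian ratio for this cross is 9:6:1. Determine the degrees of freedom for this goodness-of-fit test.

2

A goodness-of-fit test with 3 phenotype classes has df = 3 − 1 = 2.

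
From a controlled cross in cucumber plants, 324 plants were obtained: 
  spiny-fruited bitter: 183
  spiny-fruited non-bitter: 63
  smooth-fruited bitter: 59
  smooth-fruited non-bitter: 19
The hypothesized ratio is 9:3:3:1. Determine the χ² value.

0.214

The 9:3:3:1 ratio has 16 parts, so with N = 324 the expected counts are:
  spiny-fruited bitter: 324 × 9/16 = 182.25
  spiny-fruited non-bitter: 324 × 3/16 = 60.75
  smooth-fruited bitter: 324 × 3/16 = 60.75
  smooth-fruited non-bitter: 324 × 1/16 = 20.25
χ² = Σ (O − E)² / E
  spiny-fruited bitter: (183 − 182.25)² / 182.25 = 0.0031
  spiny-fruited non-bitter: (63 − 60.75)² / 60.75 = 0.0833
  smooth-fruited bitter: (59 − 60.75)² / 60.75 = 0.0504
  smooth-fruited non-bitter: (19 − 20.25)² / 20.25 = 0.0772
χ² = 0.0031 + 0.0833 + 0.0504 + 0.0772 = 0.214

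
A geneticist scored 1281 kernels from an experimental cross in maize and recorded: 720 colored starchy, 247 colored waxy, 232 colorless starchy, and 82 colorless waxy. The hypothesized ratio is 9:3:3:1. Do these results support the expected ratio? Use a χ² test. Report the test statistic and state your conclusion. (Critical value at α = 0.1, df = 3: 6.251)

0.520; consistent

The 9:3:3:1 ratio has 16 parts, so with N = 1281 the expected counts are:
  colored starchy: 1281 × 9/16 = 720.5625
  colored waxy: 1281 × 3/16 = 240.1875
  colorless starchy: 1281 × 3/16 = 240.1875
  colorless waxy: 1281 × 1/16 = 80.0625
χ² = Σ (O − E)² / E
  colored starchy: (720 − 720.5625)² / 720.5625 = 0.0004
  colored waxy: (247 − 240.1875)² / 240.1875 = 0.1932
  colorless starchy: (232 − 240.1875)² / 240.1875 = 0.2791
  colorless waxy: (82 − 80.0625)² / 80.0625 = 0.0469
χ² = 0.0004 + 0.1932 + 0.2791 + 0.0469 = 0.5196 ≈ 0.520
Degrees of freedom = 4 − 1 = 3; critical value at α = 0.1 is 6.251.
Since 0.520 < 6.251, we fail to reject the null hypothesis — the data are consistent with the 9:3:3:1 ratio.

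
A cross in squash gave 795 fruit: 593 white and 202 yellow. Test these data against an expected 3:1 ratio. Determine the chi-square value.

Under the 3:1 hypothesis (Σ ratio = 4, N = 795):
  white: 795 × 3/4 = 596.25
  yellow: 795 × 1/4 = 198.75
χ² = Σ (O − E)² / E
  white: (593 − 596.25)² / 596.25 = 0.0177
  yellow: (202 − 198.75)² / 198.75 = 0.0531
χ² = 0.0177 + 0.0531 = 0.0708 ≈ 0.071

0.071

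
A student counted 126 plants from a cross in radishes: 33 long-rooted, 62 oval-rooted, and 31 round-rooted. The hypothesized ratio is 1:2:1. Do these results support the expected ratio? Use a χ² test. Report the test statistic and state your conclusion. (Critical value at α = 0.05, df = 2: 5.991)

Expected counts for N = 126 under a 1:2:1 ratio (total parts = 4):
  long-rooted: 126 × 1/4 = 31.5
  oval-rooted: 126 × 2/4 = 63
  round-rooted: 126 × 1/4 = 31.5
χ² = Σ (O − E)² / E
  long-rooted: (33 − 31.5)² / 31.5 = 0.0714
  oval-rooted: (62 − 63)² / 63 = 0.0159
  round-rooted: (31 − 31.5)² / 31.5 = 0.0079
χ² = 0.0714 + 0.0159 + 0.0079 = 0.0952 ≈ 0.095
Degrees of freedom = 3 − 1 = 2; critical value at α = 0.05 is 5.991.
Since 0.095 < 5.991, we fail to reject the null hypothesis — the data are consistent with the 1:2:1 ratio.

0.095; consistent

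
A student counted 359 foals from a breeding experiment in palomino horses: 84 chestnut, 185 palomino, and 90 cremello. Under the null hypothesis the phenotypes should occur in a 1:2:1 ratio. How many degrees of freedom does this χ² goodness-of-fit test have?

A goodness-of-fit test with 3 phenotype classes has df = 3 − 1 = 2.

2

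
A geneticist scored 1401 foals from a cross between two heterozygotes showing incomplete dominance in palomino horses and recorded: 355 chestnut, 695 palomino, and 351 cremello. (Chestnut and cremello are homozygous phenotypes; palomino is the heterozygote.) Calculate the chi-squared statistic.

0.109

With incomplete dominance, a heterozygote × heterozygote cross gives a 1:2:1 phenotypic ratio.
Total ratio parts = 4. Expected numbers out of 1401:
  chestnut: 1401 × 1/4 = 350.25
  palomino: 1401 × 2/4 = 700.5
  cremello: 1401 × 1/4 = 350.25
χ² = Σ (O − E)² / E
  chestnut: (355 − 350.25)² / 350.25 = 0.0644
  palomino: (695 − 700.5)² / 700.5 = 0.0432
  cremello: (351 − 350.25)² / 350.25 = 0.0016
χ² = 0.0644 + 0.0432 + 0.0016 = 0.1092 ≈ 0.109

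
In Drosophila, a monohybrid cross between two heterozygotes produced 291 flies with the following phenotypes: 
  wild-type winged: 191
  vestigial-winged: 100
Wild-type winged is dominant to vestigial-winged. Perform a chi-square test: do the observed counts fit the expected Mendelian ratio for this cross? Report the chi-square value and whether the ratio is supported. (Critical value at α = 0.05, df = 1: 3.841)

For a monohybrid cross between heterozygotes with complete dominance, the expected phenotypic ratio is 3:1.
Total ratio parts = 4. Expected numbers out of 291:
  wild-type winged: 291 × 3/4 = 218.25
  vestigial-winged: 291 × 1/4 = 72.75
χ² = Σ (O − E)² / E
  wild-type winged: (191 − 218.25)² / 218.25 = 3.4023
  vestigial-winged: (100 − 72.75)² / 72.75 = 10.2070
χ² = 3.4023 + 10.2070 = 13.6093 ≈ 13.609
Degrees of freedom = 2 − 1 = 1; critical value at α = 0.05 is 3.841.
Since 13.609 > 3.841, we reject the null hypothesis — the data do not fit the 3:1 ratio.

13.609; not consistent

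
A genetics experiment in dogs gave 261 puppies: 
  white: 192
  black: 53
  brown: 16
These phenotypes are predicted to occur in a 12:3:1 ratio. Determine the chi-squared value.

0.415

Expected counts for N = 261 under a 12:3:1 ratio (total parts = 16):
  white: 261 × 12/16 = 195.75
  black: 261 × 3/16 = 48.9375
  brown: 261 × 1/16 = 16.3125
χ² = Σ (O − E)² / E
  white: (192 − 195.75)² / 195.75 = 0.0718
  black: (53 − 48.9375)² / 48.9375 = 0.3372
  brown: (16 − 16.3125)² / 16.3125 = 0.0060
χ² = 0.0718 + 0.3372 + 0.0060 = 0.415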